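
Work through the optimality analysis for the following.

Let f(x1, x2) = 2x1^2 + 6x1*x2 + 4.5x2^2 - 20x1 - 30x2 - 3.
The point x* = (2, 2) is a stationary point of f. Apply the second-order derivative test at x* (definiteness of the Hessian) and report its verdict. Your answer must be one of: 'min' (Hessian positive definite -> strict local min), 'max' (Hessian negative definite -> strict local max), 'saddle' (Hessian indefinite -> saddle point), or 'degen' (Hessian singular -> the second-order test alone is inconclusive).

Compute the Hessian H = grad^2 f:
  H = [[4, 6], [6, 9]]
Verify stationarity: grad f(x*) = H x* + g = (0, 0).
Eigenvalues of H: 0, 13.
H has a zero eigenvalue (singular; positive semidefinite but not definite), so H is neither positive definite, negative definite, nor indefinite. The second-order test alone is inconclusive -> degen.
(Indeed, f is constant along the null direction of H through x*, so x* is not a strict local extremum.)

degen


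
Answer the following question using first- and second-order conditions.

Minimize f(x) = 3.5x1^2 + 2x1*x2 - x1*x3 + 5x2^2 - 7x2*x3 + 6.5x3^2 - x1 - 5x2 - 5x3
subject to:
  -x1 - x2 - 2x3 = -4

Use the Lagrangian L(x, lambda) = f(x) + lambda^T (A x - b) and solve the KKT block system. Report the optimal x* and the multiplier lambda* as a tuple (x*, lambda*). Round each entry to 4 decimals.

Form the Lagrangian:
  L(x, lambda) = (1/2) x^T Q x + c^T x + lambda^T (A x - b)
Stationarity (grad_x L = 0): Q x + c + A^T lambda = 0.
Primal feasibility: A x = b.

This gives the KKT block system:
  [ Q   A^T ] [ x     ]   [-c ]
  [ A    0  ] [ lambda ] = [ b ]

Solving the linear system:
  x*      = (0.0035, 1.4552, 1.2707)
  lambda* = (0.6643)
  f(x*)   = -5.4877

x* = (0.0035, 1.4552, 1.2707), lambda* = (0.6643)


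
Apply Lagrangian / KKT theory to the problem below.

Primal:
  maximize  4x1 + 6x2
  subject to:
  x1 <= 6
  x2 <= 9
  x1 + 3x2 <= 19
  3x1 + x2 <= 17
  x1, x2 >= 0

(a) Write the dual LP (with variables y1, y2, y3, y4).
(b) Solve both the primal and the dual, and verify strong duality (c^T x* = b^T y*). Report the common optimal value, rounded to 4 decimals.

The standard primal-dual pair for 'max c^T x s.t. A x <= b, x >= 0' is:
  Dual:  min b^T y  s.t.  A^T y >= c,  y >= 0.

So the dual LP is:
  minimize  6y1 + 9y2 + 19y3 + 17y4
  subject to:
    y1 + y3 + 3y4 >= 4
    y2 + 3y3 + y4 >= 6
    y1, y2, y3, y4 >= 0

Solving the primal: x* = (4, 5).
  primal value c^T x* = 46.
Solving the dual: y* = (0, 0, 1.75, 0.75).
  dual value b^T y* = 46.
Strong duality: c^T x* = b^T y*. Confirmed.

46


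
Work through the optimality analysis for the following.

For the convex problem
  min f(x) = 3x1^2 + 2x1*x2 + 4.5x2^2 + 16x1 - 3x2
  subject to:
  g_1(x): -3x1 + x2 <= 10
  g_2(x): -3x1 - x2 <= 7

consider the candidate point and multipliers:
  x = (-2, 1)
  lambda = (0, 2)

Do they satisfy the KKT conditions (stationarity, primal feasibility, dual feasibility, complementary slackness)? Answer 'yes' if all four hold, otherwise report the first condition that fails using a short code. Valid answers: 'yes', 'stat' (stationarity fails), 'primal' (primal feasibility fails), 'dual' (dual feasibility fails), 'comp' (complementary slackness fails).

Gradient of f: grad f(x) = Q x + c = (6, 2)
Constraint values g_i(x) = a_i^T x - b_i:
  g_1((-2, 1)) = -3
  g_2((-2, 1)) = -2
Stationarity residual: grad f(x) + sum_i lambda_i a_i = (0, 0)
  -> stationarity OK
Primal feasibility (all g_i <= 0): OK
Dual feasibility (all lambda_i >= 0): OK
Complementary slackness (lambda_i * g_i(x) = 0 for all i): FAILS

Verdict: the first failing condition is complementary_slackness -> comp.

comp


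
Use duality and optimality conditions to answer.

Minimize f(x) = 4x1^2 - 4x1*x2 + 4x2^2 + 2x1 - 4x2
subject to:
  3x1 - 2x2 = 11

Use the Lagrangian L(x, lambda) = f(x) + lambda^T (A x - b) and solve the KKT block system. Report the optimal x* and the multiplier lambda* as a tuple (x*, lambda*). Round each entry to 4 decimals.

Form the Lagrangian:
  L(x, lambda) = (1/2) x^T Q x + c^T x + lambda^T (A x - b)
Stationarity (grad_x L = 0): Q x + c + A^T lambda = 0.
Primal feasibility: A x = b.

This gives the KKT block system:
  [ Q   A^T ] [ x     ]   [-c ]
  [ A    0  ] [ lambda ] = [ b ]

Solving the linear system:
  x*      = (3.4286, -0.3571)
  lambda* = (-10.2857)
  f(x*)   = 60.7143

x* = (3.4286, -0.3571), lambda* = (-10.2857)


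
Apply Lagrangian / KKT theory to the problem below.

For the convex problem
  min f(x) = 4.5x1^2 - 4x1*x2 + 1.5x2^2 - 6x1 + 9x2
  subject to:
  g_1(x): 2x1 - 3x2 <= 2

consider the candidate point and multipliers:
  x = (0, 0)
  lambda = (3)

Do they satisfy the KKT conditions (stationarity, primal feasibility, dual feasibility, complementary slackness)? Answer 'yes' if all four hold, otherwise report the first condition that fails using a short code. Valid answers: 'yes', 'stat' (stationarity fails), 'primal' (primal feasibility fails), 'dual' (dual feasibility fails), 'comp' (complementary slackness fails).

Gradient of f: grad f(x) = Q x + c = (-6, 9)
Constraint values g_i(x) = a_i^T x - b_i:
  g_1((0, 0)) = -2
Stationarity residual: grad f(x) + sum_i lambda_i a_i = (0, 0)
  -> stationarity OK
Primal feasibility (all g_i <= 0): OK
Dual feasibility (all lambda_i >= 0): OK
Complementary slackness (lambda_i * g_i(x) = 0 for all i): FAILS

Verdict: the first failing condition is complementary_slackness -> comp.

comp


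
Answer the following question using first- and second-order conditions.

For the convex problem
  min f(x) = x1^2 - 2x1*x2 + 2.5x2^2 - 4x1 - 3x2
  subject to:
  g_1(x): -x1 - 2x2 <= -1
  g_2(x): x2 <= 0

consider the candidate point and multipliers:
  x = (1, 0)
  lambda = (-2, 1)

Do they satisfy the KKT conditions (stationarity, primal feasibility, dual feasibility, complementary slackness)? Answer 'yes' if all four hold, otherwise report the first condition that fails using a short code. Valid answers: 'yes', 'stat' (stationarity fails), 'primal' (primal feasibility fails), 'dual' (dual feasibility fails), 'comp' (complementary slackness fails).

Gradient of f: grad f(x) = Q x + c = (-2, -5)
Constraint values g_i(x) = a_i^T x - b_i:
  g_1((1, 0)) = 0
  g_2((1, 0)) = 0
Stationarity residual: grad f(x) + sum_i lambda_i a_i = (0, 0)
  -> stationarity OK
Primal feasibility (all g_i <= 0): OK
Dual feasibility (all lambda_i >= 0): FAILS
Complementary slackness (lambda_i * g_i(x) = 0 for all i): OK

Verdict: the first failing condition is dual_feasibility -> dual.

dual


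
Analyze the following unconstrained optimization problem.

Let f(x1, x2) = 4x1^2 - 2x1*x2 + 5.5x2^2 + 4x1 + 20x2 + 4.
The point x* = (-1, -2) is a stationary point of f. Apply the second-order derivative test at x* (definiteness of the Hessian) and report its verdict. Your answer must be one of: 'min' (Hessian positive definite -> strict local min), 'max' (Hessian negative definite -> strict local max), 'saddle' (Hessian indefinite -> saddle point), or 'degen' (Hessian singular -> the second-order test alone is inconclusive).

Compute the Hessian H = grad^2 f:
  H = [[8, -2], [-2, 11]]
Verify stationarity: grad f(x*) = H x* + g = (0, 0).
Eigenvalues of H: 7, 12.
Both eigenvalues > 0, so H is positive definite -> x* is a strict local min.

min


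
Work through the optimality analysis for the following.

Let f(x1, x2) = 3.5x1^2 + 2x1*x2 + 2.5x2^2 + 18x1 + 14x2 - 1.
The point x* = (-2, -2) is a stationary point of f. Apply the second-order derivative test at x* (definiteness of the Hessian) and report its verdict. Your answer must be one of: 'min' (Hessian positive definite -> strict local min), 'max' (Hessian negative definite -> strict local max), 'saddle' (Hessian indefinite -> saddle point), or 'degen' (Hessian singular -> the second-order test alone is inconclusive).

Compute the Hessian H = grad^2 f:
  H = [[7, 2], [2, 5]]
Verify stationarity: grad f(x*) = H x* + g = (0, 0).
Eigenvalues of H: 3.7639, 8.2361.
Both eigenvalues > 0, so H is positive definite -> x* is a strict local min.

min


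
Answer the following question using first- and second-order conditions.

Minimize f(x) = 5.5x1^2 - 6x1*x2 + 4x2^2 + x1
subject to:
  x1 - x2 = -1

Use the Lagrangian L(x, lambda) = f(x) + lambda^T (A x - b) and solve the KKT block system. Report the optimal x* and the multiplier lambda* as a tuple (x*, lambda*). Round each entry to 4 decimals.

Form the Lagrangian:
  L(x, lambda) = (1/2) x^T Q x + c^T x + lambda^T (A x - b)
Stationarity (grad_x L = 0): Q x + c + A^T lambda = 0.
Primal feasibility: A x = b.

This gives the KKT block system:
  [ Q   A^T ] [ x     ]   [-c ]
  [ A    0  ] [ lambda ] = [ b ]

Solving the linear system:
  x*      = (-0.4286, 0.5714)
  lambda* = (7.1429)
  f(x*)   = 3.3571

x* = (-0.4286, 0.5714), lambda* = (7.1429)


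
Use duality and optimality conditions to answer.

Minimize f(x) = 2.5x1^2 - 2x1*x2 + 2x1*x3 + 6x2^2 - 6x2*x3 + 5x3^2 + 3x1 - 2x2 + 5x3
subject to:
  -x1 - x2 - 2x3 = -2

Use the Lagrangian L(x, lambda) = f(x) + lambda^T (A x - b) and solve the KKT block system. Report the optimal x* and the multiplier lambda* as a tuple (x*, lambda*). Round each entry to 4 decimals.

Form the Lagrangian:
  L(x, lambda) = (1/2) x^T Q x + c^T x + lambda^T (A x - b)
Stationarity (grad_x L = 0): Q x + c + A^T lambda = 0.
Primal feasibility: A x = b.

This gives the KKT block system:
  [ Q   A^T ] [ x     ]   [-c ]
  [ A    0  ] [ lambda ] = [ b ]

Solving the linear system:
  x*      = (0.1174, 0.7418, 0.5704)
  lambda* = (3.2441)
  f(x*)   = 4.1045

x* = (0.1174, 0.7418, 0.5704), lambda* = (3.2441)


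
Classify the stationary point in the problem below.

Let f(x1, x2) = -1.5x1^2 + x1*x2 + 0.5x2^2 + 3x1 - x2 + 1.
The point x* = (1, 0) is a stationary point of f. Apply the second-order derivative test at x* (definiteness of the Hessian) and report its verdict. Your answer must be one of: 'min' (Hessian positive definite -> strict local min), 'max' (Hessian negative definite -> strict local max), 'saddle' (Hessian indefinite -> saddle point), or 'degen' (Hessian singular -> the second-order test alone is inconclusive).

Compute the Hessian H = grad^2 f:
  H = [[-3, 1], [1, 1]]
Verify stationarity: grad f(x*) = H x* + g = (0, 0).
Eigenvalues of H: -3.2361, 1.2361.
Eigenvalues have mixed signs, so H is indefinite -> x* is a saddle point.

saddle


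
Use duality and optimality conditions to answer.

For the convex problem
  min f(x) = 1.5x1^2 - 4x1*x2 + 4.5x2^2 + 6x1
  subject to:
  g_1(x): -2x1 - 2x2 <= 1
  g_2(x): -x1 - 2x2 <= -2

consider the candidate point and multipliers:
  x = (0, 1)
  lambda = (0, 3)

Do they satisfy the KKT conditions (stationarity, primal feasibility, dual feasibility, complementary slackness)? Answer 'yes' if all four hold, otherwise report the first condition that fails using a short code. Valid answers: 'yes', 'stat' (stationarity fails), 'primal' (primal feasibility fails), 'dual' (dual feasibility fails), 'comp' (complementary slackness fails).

Gradient of f: grad f(x) = Q x + c = (2, 9)
Constraint values g_i(x) = a_i^T x - b_i:
  g_1((0, 1)) = -3
  g_2((0, 1)) = 0
Stationarity residual: grad f(x) + sum_i lambda_i a_i = (-1, 3)
  -> stationarity FAILS
Primal feasibility (all g_i <= 0): OK
Dual feasibility (all lambda_i >= 0): OK
Complementary slackness (lambda_i * g_i(x) = 0 for all i): OK

Verdict: the first failing condition is stationarity -> stat.

stat


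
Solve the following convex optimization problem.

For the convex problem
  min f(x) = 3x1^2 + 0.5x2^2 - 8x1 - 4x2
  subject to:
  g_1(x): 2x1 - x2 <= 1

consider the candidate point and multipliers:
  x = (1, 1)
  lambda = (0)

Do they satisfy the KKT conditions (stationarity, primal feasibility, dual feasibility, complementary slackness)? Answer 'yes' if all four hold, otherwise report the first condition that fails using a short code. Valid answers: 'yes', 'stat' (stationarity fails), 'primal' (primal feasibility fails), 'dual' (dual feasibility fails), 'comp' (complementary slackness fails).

Gradient of f: grad f(x) = Q x + c = (-2, -3)
Constraint values g_i(x) = a_i^T x - b_i:
  g_1((1, 1)) = 0
Stationarity residual: grad f(x) + sum_i lambda_i a_i = (-2, -3)
  -> stationarity FAILS
Primal feasibility (all g_i <= 0): OK
Dual feasibility (all lambda_i >= 0): OK
Complementary slackness (lambda_i * g_i(x) = 0 for all i): OK

Verdict: the first failing condition is stationarity -> stat.

stat


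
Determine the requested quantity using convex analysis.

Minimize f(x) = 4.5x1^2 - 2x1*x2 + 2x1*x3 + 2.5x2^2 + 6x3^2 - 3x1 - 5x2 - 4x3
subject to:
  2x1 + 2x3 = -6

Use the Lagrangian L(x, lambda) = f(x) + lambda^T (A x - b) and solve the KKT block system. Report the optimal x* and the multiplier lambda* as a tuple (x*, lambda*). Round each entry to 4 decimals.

Form the Lagrangian:
  L(x, lambda) = (1/2) x^T Q x + c^T x + lambda^T (A x - b)
Stationarity (grad_x L = 0): Q x + c + A^T lambda = 0.
Primal feasibility: A x = b.

This gives the KKT block system:
  [ Q   A^T ] [ x     ]   [-c ]
  [ A    0  ] [ lambda ] = [ b ]

Solving the linear system:
  x*      = (-1.7901, 0.284, -1.2099)
  lambda* = (11.0494)
  f(x*)   = 37.5432

x* = (-1.7901, 0.284, -1.2099), lambda* = (11.0494)


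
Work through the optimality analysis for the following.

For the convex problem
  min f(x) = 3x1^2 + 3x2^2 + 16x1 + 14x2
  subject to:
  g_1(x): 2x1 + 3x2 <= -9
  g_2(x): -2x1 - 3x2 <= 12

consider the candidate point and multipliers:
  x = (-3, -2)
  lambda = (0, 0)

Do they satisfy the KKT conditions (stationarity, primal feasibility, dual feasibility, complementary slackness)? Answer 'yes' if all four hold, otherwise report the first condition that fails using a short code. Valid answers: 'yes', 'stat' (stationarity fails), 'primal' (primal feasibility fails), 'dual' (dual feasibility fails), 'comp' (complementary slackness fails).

Gradient of f: grad f(x) = Q x + c = (-2, 2)
Constraint values g_i(x) = a_i^T x - b_i:
  g_1((-3, -2)) = -3
  g_2((-3, -2)) = 0
Stationarity residual: grad f(x) + sum_i lambda_i a_i = (-2, 2)
  -> stationarity FAILS
Primal feasibility (all g_i <= 0): OK
Dual feasibility (all lambda_i >= 0): OK
Complementary slackness (lambda_i * g_i(x) = 0 for all i): OK

Verdict: the first failing condition is stationarity -> stat.

stat


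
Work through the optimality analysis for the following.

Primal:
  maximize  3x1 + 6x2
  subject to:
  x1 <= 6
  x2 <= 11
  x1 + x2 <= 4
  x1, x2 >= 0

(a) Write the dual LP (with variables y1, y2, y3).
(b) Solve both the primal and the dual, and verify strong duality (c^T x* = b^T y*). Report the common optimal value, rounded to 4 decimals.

The standard primal-dual pair for 'max c^T x s.t. A x <= b, x >= 0' is:
  Dual:  min b^T y  s.t.  A^T y >= c,  y >= 0.

So the dual LP is:
  minimize  6y1 + 11y2 + 4y3
  subject to:
    y1 + y3 >= 3
    y2 + y3 >= 6
    y1, y2, y3 >= 0

Solving the primal: x* = (0, 4).
  primal value c^T x* = 24.
Solving the dual: y* = (0, 0, 6).
  dual value b^T y* = 24.
Strong duality: c^T x* = b^T y*. Confirmed.

24


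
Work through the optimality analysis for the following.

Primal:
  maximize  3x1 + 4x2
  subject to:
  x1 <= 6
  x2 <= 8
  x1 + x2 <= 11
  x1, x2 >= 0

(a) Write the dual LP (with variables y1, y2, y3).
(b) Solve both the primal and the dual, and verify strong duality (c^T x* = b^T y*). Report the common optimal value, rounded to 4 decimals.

The standard primal-dual pair for 'max c^T x s.t. A x <= b, x >= 0' is:
  Dual:  min b^T y  s.t.  A^T y >= c,  y >= 0.

So the dual LP is:
  minimize  6y1 + 8y2 + 11y3
  subject to:
    y1 + y3 >= 3
    y2 + y3 >= 4
    y1, y2, y3 >= 0

Solving the primal: x* = (3, 8).
  primal value c^T x* = 41.
Solving the dual: y* = (0, 1, 3).
  dual value b^T y* = 41.
Strong duality: c^T x* = b^T y*. Confirmed.

41


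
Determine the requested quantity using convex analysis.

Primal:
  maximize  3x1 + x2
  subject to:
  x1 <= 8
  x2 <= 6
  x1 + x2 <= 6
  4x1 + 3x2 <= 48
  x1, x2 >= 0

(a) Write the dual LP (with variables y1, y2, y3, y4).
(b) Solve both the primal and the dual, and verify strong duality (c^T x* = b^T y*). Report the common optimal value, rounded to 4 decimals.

The standard primal-dual pair for 'max c^T x s.t. A x <= b, x >= 0' is:
  Dual:  min b^T y  s.t.  A^T y >= c,  y >= 0.

So the dual LP is:
  minimize  8y1 + 6y2 + 6y3 + 48y4
  subject to:
    y1 + y3 + 4y4 >= 3
    y2 + y3 + 3y4 >= 1
    y1, y2, y3, y4 >= 0

Solving the primal: x* = (6, 0).
  primal value c^T x* = 18.
Solving the dual: y* = (0, 0, 3, 0).
  dual value b^T y* = 18.
Strong duality: c^T x* = b^T y*. Confirmed.

18


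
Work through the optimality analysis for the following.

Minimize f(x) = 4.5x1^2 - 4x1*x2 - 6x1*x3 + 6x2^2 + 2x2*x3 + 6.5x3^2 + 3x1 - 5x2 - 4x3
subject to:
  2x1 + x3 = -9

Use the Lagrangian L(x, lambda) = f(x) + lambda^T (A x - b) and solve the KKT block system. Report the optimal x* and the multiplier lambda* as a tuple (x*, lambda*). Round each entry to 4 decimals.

Form the Lagrangian:
  L(x, lambda) = (1/2) x^T Q x + c^T x + lambda^T (A x - b)
Stationarity (grad_x L = 0): Q x + c + A^T lambda = 0.
Primal feasibility: A x = b.

This gives the KKT block system:
  [ Q   A^T ] [ x     ]   [-c ]
  [ A    0  ] [ lambda ] = [ b ]

Solving the linear system:
  x*      = (-3.5607, -0.4571, -1.8787)
  lambda* = (7.9728)
  f(x*)   = 35.4367

x* = (-3.5607, -0.4571, -1.8787), lambda* = (7.9728)


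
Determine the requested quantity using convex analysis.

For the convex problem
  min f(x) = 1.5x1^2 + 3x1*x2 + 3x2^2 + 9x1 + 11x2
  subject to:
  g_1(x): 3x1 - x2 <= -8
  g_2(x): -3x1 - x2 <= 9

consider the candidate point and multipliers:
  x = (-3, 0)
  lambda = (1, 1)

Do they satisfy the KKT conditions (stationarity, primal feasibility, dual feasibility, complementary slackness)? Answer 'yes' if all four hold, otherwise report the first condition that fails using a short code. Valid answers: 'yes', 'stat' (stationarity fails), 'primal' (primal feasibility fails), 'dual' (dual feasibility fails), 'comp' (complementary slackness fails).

Gradient of f: grad f(x) = Q x + c = (0, 2)
Constraint values g_i(x) = a_i^T x - b_i:
  g_1((-3, 0)) = -1
  g_2((-3, 0)) = 0
Stationarity residual: grad f(x) + sum_i lambda_i a_i = (0, 0)
  -> stationarity OK
Primal feasibility (all g_i <= 0): OK
Dual feasibility (all lambda_i >= 0): OK
Complementary slackness (lambda_i * g_i(x) = 0 for all i): FAILS

Verdict: the first failing condition is complementary_slackness -> comp.

comp


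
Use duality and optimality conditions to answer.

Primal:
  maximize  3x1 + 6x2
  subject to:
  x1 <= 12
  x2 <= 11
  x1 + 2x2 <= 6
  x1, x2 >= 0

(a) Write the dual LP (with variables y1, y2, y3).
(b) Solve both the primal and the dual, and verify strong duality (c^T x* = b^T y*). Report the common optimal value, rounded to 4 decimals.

The standard primal-dual pair for 'max c^T x s.t. A x <= b, x >= 0' is:
  Dual:  min b^T y  s.t.  A^T y >= c,  y >= 0.

So the dual LP is:
  minimize  12y1 + 11y2 + 6y3
  subject to:
    y1 + y3 >= 3
    y2 + 2y3 >= 6
    y1, y2, y3 >= 0

Solving the primal: x* = (6, 0).
  primal value c^T x* = 18.
Solving the dual: y* = (0, 0, 3).
  dual value b^T y* = 18.
Strong duality: c^T x* = b^T y*. Confirmed.

18


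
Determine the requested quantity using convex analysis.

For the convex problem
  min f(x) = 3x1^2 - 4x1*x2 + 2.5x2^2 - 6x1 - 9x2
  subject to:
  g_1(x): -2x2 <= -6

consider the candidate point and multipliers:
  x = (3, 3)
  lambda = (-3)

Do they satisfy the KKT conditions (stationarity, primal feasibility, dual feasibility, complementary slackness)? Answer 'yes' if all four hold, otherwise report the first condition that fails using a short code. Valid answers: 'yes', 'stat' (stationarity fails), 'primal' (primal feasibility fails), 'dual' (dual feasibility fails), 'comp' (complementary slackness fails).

Gradient of f: grad f(x) = Q x + c = (0, -6)
Constraint values g_i(x) = a_i^T x - b_i:
  g_1((3, 3)) = 0
Stationarity residual: grad f(x) + sum_i lambda_i a_i = (0, 0)
  -> stationarity OK
Primal feasibility (all g_i <= 0): OK
Dual feasibility (all lambda_i >= 0): FAILS
Complementary slackness (lambda_i * g_i(x) = 0 for all i): OK

Verdict: the first failing condition is dual_feasibility -> dual.

dual


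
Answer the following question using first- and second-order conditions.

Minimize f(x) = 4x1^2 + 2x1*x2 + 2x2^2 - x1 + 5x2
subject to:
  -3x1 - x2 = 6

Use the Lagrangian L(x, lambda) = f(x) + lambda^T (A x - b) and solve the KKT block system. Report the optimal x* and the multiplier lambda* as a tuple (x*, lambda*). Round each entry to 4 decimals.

Form the Lagrangian:
  L(x, lambda) = (1/2) x^T Q x + c^T x + lambda^T (A x - b)
Stationarity (grad_x L = 0): Q x + c + A^T lambda = 0.
Primal feasibility: A x = b.

This gives the KKT block system:
  [ Q   A^T ] [ x     ]   [-c ]
  [ A    0  ] [ lambda ] = [ b ]

Solving the linear system:
  x*      = (-1.375, -1.875)
  lambda* = (-5.25)
  f(x*)   = 11.75

x* = (-1.375, -1.875), lambda* = (-5.25)


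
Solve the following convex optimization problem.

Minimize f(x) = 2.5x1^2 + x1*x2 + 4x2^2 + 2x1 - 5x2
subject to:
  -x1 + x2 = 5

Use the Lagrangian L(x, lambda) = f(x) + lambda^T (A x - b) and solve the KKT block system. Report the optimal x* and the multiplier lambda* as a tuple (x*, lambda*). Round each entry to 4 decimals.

Form the Lagrangian:
  L(x, lambda) = (1/2) x^T Q x + c^T x + lambda^T (A x - b)
Stationarity (grad_x L = 0): Q x + c + A^T lambda = 0.
Primal feasibility: A x = b.

This gives the KKT block system:
  [ Q   A^T ] [ x     ]   [-c ]
  [ A    0  ] [ lambda ] = [ b ]

Solving the linear system:
  x*      = (-2.8, 2.2)
  lambda* = (-9.8)
  f(x*)   = 16.2

x* = (-2.8, 2.2), lambda* = (-9.8)


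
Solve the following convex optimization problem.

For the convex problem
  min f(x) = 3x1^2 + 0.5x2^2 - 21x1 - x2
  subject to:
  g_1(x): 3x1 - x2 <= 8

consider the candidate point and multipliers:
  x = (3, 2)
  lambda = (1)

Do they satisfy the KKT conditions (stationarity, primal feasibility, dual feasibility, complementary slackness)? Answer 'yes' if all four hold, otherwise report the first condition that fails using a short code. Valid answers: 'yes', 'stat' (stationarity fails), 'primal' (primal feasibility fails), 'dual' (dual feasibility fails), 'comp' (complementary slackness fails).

Gradient of f: grad f(x) = Q x + c = (-3, 1)
Constraint values g_i(x) = a_i^T x - b_i:
  g_1((3, 2)) = -1
Stationarity residual: grad f(x) + sum_i lambda_i a_i = (0, 0)
  -> stationarity OK
Primal feasibility (all g_i <= 0): OK
Dual feasibility (all lambda_i >= 0): OK
Complementary slackness (lambda_i * g_i(x) = 0 for all i): FAILS

Verdict: the first failing condition is complementary_slackness -> comp.

comp


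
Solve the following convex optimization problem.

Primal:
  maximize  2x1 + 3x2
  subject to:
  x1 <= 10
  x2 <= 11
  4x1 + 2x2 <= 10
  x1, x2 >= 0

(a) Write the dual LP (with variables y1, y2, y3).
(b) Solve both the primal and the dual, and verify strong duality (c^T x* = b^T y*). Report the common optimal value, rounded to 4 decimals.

The standard primal-dual pair for 'max c^T x s.t. A x <= b, x >= 0' is:
  Dual:  min b^T y  s.t.  A^T y >= c,  y >= 0.

So the dual LP is:
  minimize  10y1 + 11y2 + 10y3
  subject to:
    y1 + 4y3 >= 2
    y2 + 2y3 >= 3
    y1, y2, y3 >= 0

Solving the primal: x* = (0, 5).
  primal value c^T x* = 15.
Solving the dual: y* = (0, 0, 1.5).
  dual value b^T y* = 15.
Strong duality: c^T x* = b^T y*. Confirmed.

15


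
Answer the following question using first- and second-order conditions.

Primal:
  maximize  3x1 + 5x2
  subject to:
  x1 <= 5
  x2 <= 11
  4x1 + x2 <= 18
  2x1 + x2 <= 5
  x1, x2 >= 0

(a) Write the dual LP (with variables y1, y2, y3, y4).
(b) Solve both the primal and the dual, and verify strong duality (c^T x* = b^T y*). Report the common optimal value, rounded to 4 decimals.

The standard primal-dual pair for 'max c^T x s.t. A x <= b, x >= 0' is:
  Dual:  min b^T y  s.t.  A^T y >= c,  y >= 0.

So the dual LP is:
  minimize  5y1 + 11y2 + 18y3 + 5y4
  subject to:
    y1 + 4y3 + 2y4 >= 3
    y2 + y3 + y4 >= 5
    y1, y2, y3, y4 >= 0

Solving the primal: x* = (0, 5).
  primal value c^T x* = 25.
Solving the dual: y* = (0, 0, 0, 5).
  dual value b^T y* = 25.
Strong duality: c^T x* = b^T y*. Confirmed.

25


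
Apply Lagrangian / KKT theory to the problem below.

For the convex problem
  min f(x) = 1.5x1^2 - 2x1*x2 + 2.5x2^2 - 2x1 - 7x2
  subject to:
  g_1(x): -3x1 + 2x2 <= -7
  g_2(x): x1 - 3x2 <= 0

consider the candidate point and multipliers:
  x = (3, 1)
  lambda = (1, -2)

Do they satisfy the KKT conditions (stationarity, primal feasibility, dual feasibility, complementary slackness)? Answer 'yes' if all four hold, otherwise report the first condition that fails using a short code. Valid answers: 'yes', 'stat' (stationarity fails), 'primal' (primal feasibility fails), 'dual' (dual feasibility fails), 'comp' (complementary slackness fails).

Gradient of f: grad f(x) = Q x + c = (5, -8)
Constraint values g_i(x) = a_i^T x - b_i:
  g_1((3, 1)) = 0
  g_2((3, 1)) = 0
Stationarity residual: grad f(x) + sum_i lambda_i a_i = (0, 0)
  -> stationarity OK
Primal feasibility (all g_i <= 0): OK
Dual feasibility (all lambda_i >= 0): FAILS
Complementary slackness (lambda_i * g_i(x) = 0 for all i): OK

Verdict: the first failing condition is dual_feasibility -> dual.

dual


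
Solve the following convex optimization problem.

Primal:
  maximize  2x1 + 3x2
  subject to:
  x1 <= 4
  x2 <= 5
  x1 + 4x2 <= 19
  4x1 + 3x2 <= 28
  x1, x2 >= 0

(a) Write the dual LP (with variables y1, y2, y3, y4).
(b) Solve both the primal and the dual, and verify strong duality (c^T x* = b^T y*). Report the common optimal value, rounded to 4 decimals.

The standard primal-dual pair for 'max c^T x s.t. A x <= b, x >= 0' is:
  Dual:  min b^T y  s.t.  A^T y >= c,  y >= 0.

So the dual LP is:
  minimize  4y1 + 5y2 + 19y3 + 28y4
  subject to:
    y1 + y3 + 4y4 >= 2
    y2 + 4y3 + 3y4 >= 3
    y1, y2, y3, y4 >= 0

Solving the primal: x* = (4, 3.75).
  primal value c^T x* = 19.25.
Solving the dual: y* = (1.25, 0, 0.75, 0).
  dual value b^T y* = 19.25.
Strong duality: c^T x* = b^T y*. Confirmed.

19.25


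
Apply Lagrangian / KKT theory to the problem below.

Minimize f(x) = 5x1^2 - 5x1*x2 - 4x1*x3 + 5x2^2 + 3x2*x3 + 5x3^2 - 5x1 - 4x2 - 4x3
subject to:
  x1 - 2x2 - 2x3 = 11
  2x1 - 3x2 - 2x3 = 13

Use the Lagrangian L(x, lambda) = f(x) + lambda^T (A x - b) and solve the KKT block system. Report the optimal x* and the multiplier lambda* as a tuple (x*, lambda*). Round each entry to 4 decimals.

Form the Lagrangian:
  L(x, lambda) = (1/2) x^T Q x + c^T x + lambda^T (A x - b)
Stationarity (grad_x L = 0): Q x + c + A^T lambda = 0.
Primal feasibility: A x = b.

This gives the KKT block system:
  [ Q   A^T ] [ x     ]   [-c ]
  [ A    0  ] [ lambda ] = [ b ]

Solving the linear system:
  x*      = (-0.5185, -2.5185, -3.2407)
  lambda* = (-26.5185, 5.5741)
  f(x*)   = 122.4352

x* = (-0.5185, -2.5185, -3.2407), lambda* = (-26.5185, 5.5741)


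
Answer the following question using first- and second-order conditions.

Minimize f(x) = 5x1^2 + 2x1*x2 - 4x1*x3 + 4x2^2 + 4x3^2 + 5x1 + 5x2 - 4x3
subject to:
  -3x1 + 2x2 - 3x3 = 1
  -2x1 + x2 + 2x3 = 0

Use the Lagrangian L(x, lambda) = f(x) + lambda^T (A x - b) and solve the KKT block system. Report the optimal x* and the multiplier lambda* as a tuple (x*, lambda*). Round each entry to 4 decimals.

Form the Lagrangian:
  L(x, lambda) = (1/2) x^T Q x + c^T x + lambda^T (A x - b)
Stationarity (grad_x L = 0): Q x + c + A^T lambda = 0.
Primal feasibility: A x = b.

This gives the KKT block system:
  [ Q   A^T ] [ x     ]   [-c ]
  [ A    0  ] [ lambda ] = [ b ]

Solving the linear system:
  x*      = (-0.4544, -0.4933, -0.2078)
  lambda* = (-0.5907, 1.0363)
  f(x*)   = -1.6583

x* = (-0.4544, -0.4933, -0.2078), lambda* = (-0.5907, 1.0363)


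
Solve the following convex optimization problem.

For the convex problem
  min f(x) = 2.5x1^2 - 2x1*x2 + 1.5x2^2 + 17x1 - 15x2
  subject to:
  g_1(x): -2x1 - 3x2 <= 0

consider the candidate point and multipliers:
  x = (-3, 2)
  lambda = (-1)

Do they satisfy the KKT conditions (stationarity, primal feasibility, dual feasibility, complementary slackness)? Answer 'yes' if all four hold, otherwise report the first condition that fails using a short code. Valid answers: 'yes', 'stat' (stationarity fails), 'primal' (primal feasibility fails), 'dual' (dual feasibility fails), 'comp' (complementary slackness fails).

Gradient of f: grad f(x) = Q x + c = (-2, -3)
Constraint values g_i(x) = a_i^T x - b_i:
  g_1((-3, 2)) = 0
Stationarity residual: grad f(x) + sum_i lambda_i a_i = (0, 0)
  -> stationarity OK
Primal feasibility (all g_i <= 0): OK
Dual feasibility (all lambda_i >= 0): FAILS
Complementary slackness (lambda_i * g_i(x) = 0 for all i): OK

Verdict: the first failing condition is dual_feasibility -> dual.

dual


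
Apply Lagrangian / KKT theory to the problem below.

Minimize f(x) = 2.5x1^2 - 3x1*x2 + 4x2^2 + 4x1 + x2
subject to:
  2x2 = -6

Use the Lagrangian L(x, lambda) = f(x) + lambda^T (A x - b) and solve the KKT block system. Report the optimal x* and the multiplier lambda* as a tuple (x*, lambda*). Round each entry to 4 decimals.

Form the Lagrangian:
  L(x, lambda) = (1/2) x^T Q x + c^T x + lambda^T (A x - b)
Stationarity (grad_x L = 0): Q x + c + A^T lambda = 0.
Primal feasibility: A x = b.

This gives the KKT block system:
  [ Q   A^T ] [ x     ]   [-c ]
  [ A    0  ] [ lambda ] = [ b ]

Solving the linear system:
  x*      = (-2.6, -3)
  lambda* = (7.6)
  f(x*)   = 16.1

x* = (-2.6, -3), lambda* = (7.6)


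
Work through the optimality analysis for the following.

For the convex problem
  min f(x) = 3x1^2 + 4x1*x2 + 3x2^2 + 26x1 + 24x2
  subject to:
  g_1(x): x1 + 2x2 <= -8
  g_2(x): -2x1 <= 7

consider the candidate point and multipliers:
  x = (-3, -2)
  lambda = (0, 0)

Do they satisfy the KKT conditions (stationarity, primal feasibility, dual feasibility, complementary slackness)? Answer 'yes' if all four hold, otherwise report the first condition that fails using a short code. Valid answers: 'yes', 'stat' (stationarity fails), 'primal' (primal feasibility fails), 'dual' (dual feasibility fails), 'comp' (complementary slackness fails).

Gradient of f: grad f(x) = Q x + c = (0, 0)
Constraint values g_i(x) = a_i^T x - b_i:
  g_1((-3, -2)) = 1
  g_2((-3, -2)) = -1
Stationarity residual: grad f(x) + sum_i lambda_i a_i = (0, 0)
  -> stationarity OK
Primal feasibility (all g_i <= 0): FAILS
Dual feasibility (all lambda_i >= 0): OK
Complementary slackness (lambda_i * g_i(x) = 0 for all i): OK

Verdict: the first failing condition is primal_feasibility -> primal.

primal


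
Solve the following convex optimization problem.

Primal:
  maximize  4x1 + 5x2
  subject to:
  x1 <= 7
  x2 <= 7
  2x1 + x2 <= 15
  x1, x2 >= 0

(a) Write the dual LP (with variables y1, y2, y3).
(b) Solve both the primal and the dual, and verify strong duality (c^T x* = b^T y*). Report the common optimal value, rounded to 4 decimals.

The standard primal-dual pair for 'max c^T x s.t. A x <= b, x >= 0' is:
  Dual:  min b^T y  s.t.  A^T y >= c,  y >= 0.

So the dual LP is:
  minimize  7y1 + 7y2 + 15y3
  subject to:
    y1 + 2y3 >= 4
    y2 + y3 >= 5
    y1, y2, y3 >= 0

Solving the primal: x* = (4, 7).
  primal value c^T x* = 51.
Solving the dual: y* = (0, 3, 2).
  dual value b^T y* = 51.
Strong duality: c^T x* = b^T y*. Confirmed.

51


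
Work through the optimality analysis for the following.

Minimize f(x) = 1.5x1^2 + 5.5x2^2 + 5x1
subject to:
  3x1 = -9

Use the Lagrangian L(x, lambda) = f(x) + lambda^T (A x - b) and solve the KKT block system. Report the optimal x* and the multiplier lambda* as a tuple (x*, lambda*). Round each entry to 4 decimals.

Form the Lagrangian:
  L(x, lambda) = (1/2) x^T Q x + c^T x + lambda^T (A x - b)
Stationarity (grad_x L = 0): Q x + c + A^T lambda = 0.
Primal feasibility: A x = b.

This gives the KKT block system:
  [ Q   A^T ] [ x     ]   [-c ]
  [ A    0  ] [ lambda ] = [ b ]

Solving the linear system:
  x*      = (-3, 0)
  lambda* = (1.3333)
  f(x*)   = -1.5

x* = (-3, 0), lambda* = (1.3333)


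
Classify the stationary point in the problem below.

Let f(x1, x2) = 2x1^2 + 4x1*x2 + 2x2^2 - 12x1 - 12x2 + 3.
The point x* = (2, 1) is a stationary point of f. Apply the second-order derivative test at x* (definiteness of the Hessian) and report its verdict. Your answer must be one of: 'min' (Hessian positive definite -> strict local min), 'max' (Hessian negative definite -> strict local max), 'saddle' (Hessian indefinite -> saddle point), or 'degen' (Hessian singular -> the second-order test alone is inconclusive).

Compute the Hessian H = grad^2 f:
  H = [[4, 4], [4, 4]]
Verify stationarity: grad f(x*) = H x* + g = (0, 0).
Eigenvalues of H: 0, 8.
H has a zero eigenvalue (singular; positive semidefinite but not definite), so H is neither positive definite, negative definite, nor indefinite. The second-order test alone is inconclusive -> degen.
(Indeed, f is constant along the null direction of H through x*, so x* is not a strict local extremum.)

degen


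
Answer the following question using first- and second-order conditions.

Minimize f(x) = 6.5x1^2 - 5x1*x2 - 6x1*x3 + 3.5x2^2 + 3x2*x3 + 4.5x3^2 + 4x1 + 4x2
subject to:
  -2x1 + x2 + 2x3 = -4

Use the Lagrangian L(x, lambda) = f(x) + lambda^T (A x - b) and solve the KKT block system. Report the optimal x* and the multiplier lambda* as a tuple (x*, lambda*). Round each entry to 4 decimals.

Form the Lagrangian:
  L(x, lambda) = (1/2) x^T Q x + c^T x + lambda^T (A x - b)
Stationarity (grad_x L = 0): Q x + c + A^T lambda = 0.
Primal feasibility: A x = b.

This gives the KKT block system:
  [ Q   A^T ] [ x     ]   [-c ]
  [ A    0  ] [ lambda ] = [ b ]

Solving the linear system:
  x*      = (-0.2388, -1.2537, -1.6119)
  lambda* = (8.4179)
  f(x*)   = 13.8507

x* = (-0.2388, -1.2537, -1.6119), lambda* = (8.4179)


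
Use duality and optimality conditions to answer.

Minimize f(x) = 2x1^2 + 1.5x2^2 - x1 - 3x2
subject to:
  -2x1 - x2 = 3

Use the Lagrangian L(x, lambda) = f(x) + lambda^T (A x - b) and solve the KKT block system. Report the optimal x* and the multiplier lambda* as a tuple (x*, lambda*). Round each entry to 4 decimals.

Form the Lagrangian:
  L(x, lambda) = (1/2) x^T Q x + c^T x + lambda^T (A x - b)
Stationarity (grad_x L = 0): Q x + c + A^T lambda = 0.
Primal feasibility: A x = b.

This gives the KKT block system:
  [ Q   A^T ] [ x     ]   [-c ]
  [ A    0  ] [ lambda ] = [ b ]

Solving the linear system:
  x*      = (-1.4375, -0.125)
  lambda* = (-3.375)
  f(x*)   = 5.9688

x* = (-1.4375, -0.125), lambda* = (-3.375)


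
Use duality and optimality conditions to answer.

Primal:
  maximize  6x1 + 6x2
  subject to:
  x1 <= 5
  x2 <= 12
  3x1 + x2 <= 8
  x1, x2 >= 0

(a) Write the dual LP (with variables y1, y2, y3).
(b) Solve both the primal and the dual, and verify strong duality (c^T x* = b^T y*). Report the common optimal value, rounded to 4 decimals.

The standard primal-dual pair for 'max c^T x s.t. A x <= b, x >= 0' is:
  Dual:  min b^T y  s.t.  A^T y >= c,  y >= 0.

So the dual LP is:
  minimize  5y1 + 12y2 + 8y3
  subject to:
    y1 + 3y3 >= 6
    y2 + y3 >= 6
    y1, y2, y3 >= 0

Solving the primal: x* = (0, 8).
  primal value c^T x* = 48.
Solving the dual: y* = (0, 0, 6).
  dual value b^T y* = 48.
Strong duality: c^T x* = b^T y*. Confirmed.

48


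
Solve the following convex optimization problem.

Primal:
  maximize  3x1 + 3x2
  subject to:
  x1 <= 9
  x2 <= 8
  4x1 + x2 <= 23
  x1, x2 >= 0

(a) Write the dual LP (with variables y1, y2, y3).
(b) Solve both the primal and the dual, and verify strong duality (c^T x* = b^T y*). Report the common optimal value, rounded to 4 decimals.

The standard primal-dual pair for 'max c^T x s.t. A x <= b, x >= 0' is:
  Dual:  min b^T y  s.t.  A^T y >= c,  y >= 0.

So the dual LP is:
  minimize  9y1 + 8y2 + 23y3
  subject to:
    y1 + 4y3 >= 3
    y2 + y3 >= 3
    y1, y2, y3 >= 0

Solving the primal: x* = (3.75, 8).
  primal value c^T x* = 35.25.
Solving the dual: y* = (0, 2.25, 0.75).
  dual value b^T y* = 35.25.
Strong duality: c^T x* = b^T y*. Confirmed.

35.25


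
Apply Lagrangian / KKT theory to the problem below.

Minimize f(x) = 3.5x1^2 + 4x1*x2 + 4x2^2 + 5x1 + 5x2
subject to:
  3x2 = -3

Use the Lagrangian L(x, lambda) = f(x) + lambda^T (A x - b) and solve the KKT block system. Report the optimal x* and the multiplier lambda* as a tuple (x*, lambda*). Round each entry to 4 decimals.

Form the Lagrangian:
  L(x, lambda) = (1/2) x^T Q x + c^T x + lambda^T (A x - b)
Stationarity (grad_x L = 0): Q x + c + A^T lambda = 0.
Primal feasibility: A x = b.

This gives the KKT block system:
  [ Q   A^T ] [ x     ]   [-c ]
  [ A    0  ] [ lambda ] = [ b ]

Solving the linear system:
  x*      = (-0.1429, -1)
  lambda* = (1.1905)
  f(x*)   = -1.0714

x* = (-0.1429, -1), lambda* = (1.1905)


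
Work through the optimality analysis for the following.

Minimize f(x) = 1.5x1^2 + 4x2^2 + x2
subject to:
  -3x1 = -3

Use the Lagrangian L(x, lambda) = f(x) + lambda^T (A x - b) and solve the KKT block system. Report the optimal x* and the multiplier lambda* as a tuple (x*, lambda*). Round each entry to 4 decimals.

Form the Lagrangian:
  L(x, lambda) = (1/2) x^T Q x + c^T x + lambda^T (A x - b)
Stationarity (grad_x L = 0): Q x + c + A^T lambda = 0.
Primal feasibility: A x = b.

This gives the KKT block system:
  [ Q   A^T ] [ x     ]   [-c ]
  [ A    0  ] [ lambda ] = [ b ]

Solving the linear system:
  x*      = (1, -0.125)
  lambda* = (1)
  f(x*)   = 1.4375

x* = (1, -0.125), lambda* = (1)


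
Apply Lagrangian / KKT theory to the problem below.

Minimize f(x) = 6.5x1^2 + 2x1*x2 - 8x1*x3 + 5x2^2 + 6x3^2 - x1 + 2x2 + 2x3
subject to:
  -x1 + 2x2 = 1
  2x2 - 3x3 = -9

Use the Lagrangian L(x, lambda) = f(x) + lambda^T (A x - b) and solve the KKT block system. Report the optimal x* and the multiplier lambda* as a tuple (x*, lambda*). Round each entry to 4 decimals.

Form the Lagrangian:
  L(x, lambda) = (1/2) x^T Q x + c^T x + lambda^T (A x - b)
Stationarity (grad_x L = 0): Q x + c + A^T lambda = 0.
Primal feasibility: A x = b.

This gives the KKT block system:
  [ Q   A^T ] [ x     ]   [-c ]
  [ A    0  ] [ lambda ] = [ b ]

Solving the linear system:
  x*      = (0.679, 0.8395, 3.5597)
  lambda* = (-18.9712, 13.0947)
  f(x*)   = 72.4712

x* = (0.679, 0.8395, 3.5597), lambda* = (-18.9712, 13.0947)


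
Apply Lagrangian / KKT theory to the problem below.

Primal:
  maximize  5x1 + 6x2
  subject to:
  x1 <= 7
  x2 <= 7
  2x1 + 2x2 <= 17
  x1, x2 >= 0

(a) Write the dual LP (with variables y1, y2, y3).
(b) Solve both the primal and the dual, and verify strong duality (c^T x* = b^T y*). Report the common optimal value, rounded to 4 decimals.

The standard primal-dual pair for 'max c^T x s.t. A x <= b, x >= 0' is:
  Dual:  min b^T y  s.t.  A^T y >= c,  y >= 0.

So the dual LP is:
  minimize  7y1 + 7y2 + 17y3
  subject to:
    y1 + 2y3 >= 5
    y2 + 2y3 >= 6
    y1, y2, y3 >= 0

Solving the primal: x* = (1.5, 7).
  primal value c^T x* = 49.5.
Solving the dual: y* = (0, 1, 2.5).
  dual value b^T y* = 49.5.
Strong duality: c^T x* = b^T y*. Confirmed.

49.5


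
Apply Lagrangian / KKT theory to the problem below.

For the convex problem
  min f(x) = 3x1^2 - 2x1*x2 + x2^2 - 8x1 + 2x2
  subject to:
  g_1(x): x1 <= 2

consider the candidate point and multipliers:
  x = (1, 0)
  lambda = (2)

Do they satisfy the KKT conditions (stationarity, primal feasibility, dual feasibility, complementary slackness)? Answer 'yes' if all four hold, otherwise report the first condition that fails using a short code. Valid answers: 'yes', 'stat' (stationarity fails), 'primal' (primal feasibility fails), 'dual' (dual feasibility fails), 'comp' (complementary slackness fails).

Gradient of f: grad f(x) = Q x + c = (-2, 0)
Constraint values g_i(x) = a_i^T x - b_i:
  g_1((1, 0)) = -1
Stationarity residual: grad f(x) + sum_i lambda_i a_i = (0, 0)
  -> stationarity OK
Primal feasibility (all g_i <= 0): OK
Dual feasibility (all lambda_i >= 0): OK
Complementary slackness (lambda_i * g_i(x) = 0 for all i): FAILS

Verdict: the first failing condition is complementary_slackness -> comp.

comp
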